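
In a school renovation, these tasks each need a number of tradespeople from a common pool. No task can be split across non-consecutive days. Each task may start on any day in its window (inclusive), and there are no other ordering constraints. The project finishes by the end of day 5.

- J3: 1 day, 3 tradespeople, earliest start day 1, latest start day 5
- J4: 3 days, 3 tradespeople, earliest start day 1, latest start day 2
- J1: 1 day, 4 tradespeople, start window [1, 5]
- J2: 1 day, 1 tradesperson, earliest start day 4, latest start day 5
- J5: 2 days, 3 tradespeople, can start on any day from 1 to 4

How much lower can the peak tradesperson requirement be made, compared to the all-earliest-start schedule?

7

Early-start peak: d1:13  d2:6  d3:3  d4:1  d5:0 ⇒ 13.
Leveled (J3@1, J4@1, J1@4, J2@4, J5@2): d1:6  d2:6  d3:6  d4:5  d5:0 ⇒ 6.
Reduction 13 − 6 = 7.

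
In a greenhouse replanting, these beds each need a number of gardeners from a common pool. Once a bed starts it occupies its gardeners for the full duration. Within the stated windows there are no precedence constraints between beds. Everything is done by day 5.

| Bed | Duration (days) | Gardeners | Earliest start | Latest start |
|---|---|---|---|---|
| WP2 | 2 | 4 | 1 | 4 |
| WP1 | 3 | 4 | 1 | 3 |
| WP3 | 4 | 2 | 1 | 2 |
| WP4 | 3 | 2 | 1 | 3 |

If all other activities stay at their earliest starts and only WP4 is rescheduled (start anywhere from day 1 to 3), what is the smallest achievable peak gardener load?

WP4@1: d1:12  d2:12  d3:8  d4:2  d5:0 → peak 12
WP4@2: d1:10  d2:12  d3:8  d4:4  d5:0 → peak 12
WP4@3: d1:10  d2:10  d3:8  d4:4  d5:2 → peak 10
Best is WP4@3, peak 10.

10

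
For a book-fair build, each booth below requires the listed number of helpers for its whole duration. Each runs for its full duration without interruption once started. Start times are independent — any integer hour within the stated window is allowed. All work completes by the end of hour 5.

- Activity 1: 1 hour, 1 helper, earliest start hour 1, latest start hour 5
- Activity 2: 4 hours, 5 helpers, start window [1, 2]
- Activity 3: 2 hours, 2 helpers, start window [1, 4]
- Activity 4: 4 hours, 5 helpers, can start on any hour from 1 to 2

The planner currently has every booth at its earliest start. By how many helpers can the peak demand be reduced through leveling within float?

Early-start peak: h1:13  h2:12  h3:10  h4:10  h5:0 ⇒ 13.
Leveled (Activity 1@1, Activity 2@1, Activity 3@1, Activity 4@2): h1:8  h2:12  h3:10  h4:10  h5:5 ⇒ 12.
Reduction 13 − 12 = 1.

1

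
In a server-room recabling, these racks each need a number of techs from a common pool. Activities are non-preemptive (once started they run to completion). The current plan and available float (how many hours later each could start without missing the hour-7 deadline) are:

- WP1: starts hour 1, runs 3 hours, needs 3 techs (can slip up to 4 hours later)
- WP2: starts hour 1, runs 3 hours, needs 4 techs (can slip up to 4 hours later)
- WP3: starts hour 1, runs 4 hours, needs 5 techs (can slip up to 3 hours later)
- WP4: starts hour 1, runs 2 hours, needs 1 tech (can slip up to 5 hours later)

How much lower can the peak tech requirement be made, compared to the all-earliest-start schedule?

Early-start peak: h1:13  h2:13  h3:12  h4:5  h5:0  h6:0  h7:0 ⇒ 13.
Leveled (WP1@1, WP2@1, WP3@4, WP4@4): h1:7  h2:7  h3:7  h4:6  h5:6  h6:5  h7:5 ⇒ 7.
Reduction 13 − 7 = 6.

6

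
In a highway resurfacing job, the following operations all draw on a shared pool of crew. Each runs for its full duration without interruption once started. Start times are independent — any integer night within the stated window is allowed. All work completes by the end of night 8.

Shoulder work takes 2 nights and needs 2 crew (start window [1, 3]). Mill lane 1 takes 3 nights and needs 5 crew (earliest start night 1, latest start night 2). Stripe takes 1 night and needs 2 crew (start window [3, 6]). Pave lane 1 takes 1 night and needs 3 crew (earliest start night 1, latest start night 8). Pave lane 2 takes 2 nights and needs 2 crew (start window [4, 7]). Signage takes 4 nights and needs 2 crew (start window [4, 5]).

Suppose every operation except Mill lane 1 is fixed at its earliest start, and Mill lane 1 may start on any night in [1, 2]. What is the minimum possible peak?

Mill lane 1@1: n1:10  n2:7  n3:7  n4:4  n5:4  n6:2  n7:2  n8:0 → peak 10
Mill lane 1@2: n1:5  n2:7  n3:7  n4:9  n5:4  n6:2  n7:2  n8:0 → peak 9
Best is Mill lane 1@2, peak 9.

9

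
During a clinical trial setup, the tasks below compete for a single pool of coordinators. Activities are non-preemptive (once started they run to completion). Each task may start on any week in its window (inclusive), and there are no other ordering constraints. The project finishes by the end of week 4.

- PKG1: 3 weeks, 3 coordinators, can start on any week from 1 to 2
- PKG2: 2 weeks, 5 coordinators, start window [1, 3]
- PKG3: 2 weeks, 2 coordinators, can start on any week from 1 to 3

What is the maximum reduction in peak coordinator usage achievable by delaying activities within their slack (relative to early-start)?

Early-start peak: w1:10  w2:10  w3:3  w4:0 ⇒ 10.
Leveled (PKG1@1, PKG2@1, PKG3@3): w1:8  w2:8  w3:5  w4:2 ⇒ 8.
Reduction 10 − 8 = 2.

2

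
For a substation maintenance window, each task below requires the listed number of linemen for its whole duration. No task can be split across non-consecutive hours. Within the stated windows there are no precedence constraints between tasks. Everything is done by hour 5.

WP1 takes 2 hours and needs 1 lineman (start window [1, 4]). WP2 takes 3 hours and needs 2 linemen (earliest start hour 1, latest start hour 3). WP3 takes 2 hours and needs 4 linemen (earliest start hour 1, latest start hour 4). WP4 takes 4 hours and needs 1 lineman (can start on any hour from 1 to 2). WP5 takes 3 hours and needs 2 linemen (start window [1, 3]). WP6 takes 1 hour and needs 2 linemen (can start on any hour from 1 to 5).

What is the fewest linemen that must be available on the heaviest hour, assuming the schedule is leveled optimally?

6

Early-start (WP1@1, WP2@1, WP3@1, WP4@1, WP5@1, WP6@1) gives peak 12: h1:12  h2:10  h3:5  h4:1  h5:0.
Shift WP3→4, WP6→5.
Schedule WP1@1, WP2@1, WP3@4, WP4@1, WP5@1, WP6@5: h1:6  h2:6  h3:5  h4:5  h5:6 — peak 6.
Total lineman-hours = 28 over 5 hours ⇒ peak ≥ ⌈28/5⌉ = 6, so 6 is optimal.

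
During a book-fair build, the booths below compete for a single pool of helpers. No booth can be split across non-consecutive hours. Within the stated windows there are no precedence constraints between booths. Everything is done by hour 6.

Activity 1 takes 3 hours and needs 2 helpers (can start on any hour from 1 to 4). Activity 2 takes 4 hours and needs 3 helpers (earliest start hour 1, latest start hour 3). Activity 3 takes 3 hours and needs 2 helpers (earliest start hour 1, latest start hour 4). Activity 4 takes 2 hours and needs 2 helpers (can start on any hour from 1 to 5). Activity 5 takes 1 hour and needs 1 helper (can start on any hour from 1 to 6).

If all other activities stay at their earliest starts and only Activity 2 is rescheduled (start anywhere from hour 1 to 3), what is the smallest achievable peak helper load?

Activity 2@1: h1:10  h2:9  h3:7  h4:3  h5:0  h6:0 → peak 10
Activity 2@2: h1:7  h2:9  h3:7  h4:3  h5:3  h6:0 → peak 9
Activity 2@3: h1:7  h2:6  h3:7  h4:3  h5:3  h6:3 → peak 7
Best is Activity 2@3, peak 7.

7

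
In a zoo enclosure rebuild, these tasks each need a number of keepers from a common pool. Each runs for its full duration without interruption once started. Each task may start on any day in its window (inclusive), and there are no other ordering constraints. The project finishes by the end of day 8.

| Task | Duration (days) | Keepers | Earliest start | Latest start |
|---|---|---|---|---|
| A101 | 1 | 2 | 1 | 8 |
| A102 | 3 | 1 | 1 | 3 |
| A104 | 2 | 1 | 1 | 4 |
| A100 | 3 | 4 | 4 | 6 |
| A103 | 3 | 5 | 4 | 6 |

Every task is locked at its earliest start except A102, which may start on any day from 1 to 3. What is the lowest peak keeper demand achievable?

A102@1: d1:4  d2:2  d3:1  d4:9  d5:9  d6:9  d7:0  d8:0 → peak 9
A102@2: d1:3  d2:2  d3:1  d4:10  d5:9  d6:9  d7:0  d8:0 → peak 10
A102@3: d1:3  d2:1  d3:1  d4:10  d5:10  d6:9  d7:0  d8:0 → peak 10
Best is A102@1, peak 9.

9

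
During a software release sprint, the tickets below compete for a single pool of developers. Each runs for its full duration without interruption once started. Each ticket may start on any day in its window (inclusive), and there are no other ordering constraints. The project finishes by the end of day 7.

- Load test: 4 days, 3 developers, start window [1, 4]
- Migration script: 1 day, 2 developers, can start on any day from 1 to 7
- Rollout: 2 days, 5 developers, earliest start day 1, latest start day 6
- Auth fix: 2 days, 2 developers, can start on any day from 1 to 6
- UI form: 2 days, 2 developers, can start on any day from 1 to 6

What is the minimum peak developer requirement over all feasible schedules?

Early-start (Load test@1, Migration script@1, Rollout@1, Auth fix@1, UI form@1) gives peak 14: d1:14  d2:12  d3:3  d4:3  d5:0  d6:0  d7:0.
Shift Rollout→6, Auth fix→2, UI form→4.
Schedule Load test@1, Migration script@1, Rollout@6, Auth fix@2, UI form@4: d1:5  d2:5  d3:5  d4:5  d5:2  d6:5  d7:5 — peak 5.
Total developer-days = 32 over 7 days ⇒ peak ≥ ⌈32/7⌉ = 5, so 5 is optimal.

5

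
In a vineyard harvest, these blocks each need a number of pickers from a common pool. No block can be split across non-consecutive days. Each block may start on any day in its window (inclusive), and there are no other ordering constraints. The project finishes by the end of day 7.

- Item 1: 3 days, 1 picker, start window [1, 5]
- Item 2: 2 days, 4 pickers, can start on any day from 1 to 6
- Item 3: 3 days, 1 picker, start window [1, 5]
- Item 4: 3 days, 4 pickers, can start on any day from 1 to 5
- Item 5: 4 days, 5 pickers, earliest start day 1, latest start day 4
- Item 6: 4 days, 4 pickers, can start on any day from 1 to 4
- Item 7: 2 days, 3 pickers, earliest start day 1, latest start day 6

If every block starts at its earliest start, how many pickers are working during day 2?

At early start, day 2 has: Item 1, Item 2, Item 3, Item 4, Item 5, Item 6, Item 7.
Demand: 1 + 4 + 1 + 4 + 5 + 4 + 3 = 22.

22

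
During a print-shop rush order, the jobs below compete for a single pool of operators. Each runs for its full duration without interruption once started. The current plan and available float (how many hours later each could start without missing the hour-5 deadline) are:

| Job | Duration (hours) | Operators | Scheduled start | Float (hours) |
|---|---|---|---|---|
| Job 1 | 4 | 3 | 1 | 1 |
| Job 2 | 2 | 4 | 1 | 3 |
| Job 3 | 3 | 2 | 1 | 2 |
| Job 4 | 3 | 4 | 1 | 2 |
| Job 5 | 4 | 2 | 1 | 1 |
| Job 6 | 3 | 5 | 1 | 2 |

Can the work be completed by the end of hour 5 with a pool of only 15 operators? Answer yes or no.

The minimum achievable peak is 16; 15 < 16, so no feasible schedule stays within the cap.

no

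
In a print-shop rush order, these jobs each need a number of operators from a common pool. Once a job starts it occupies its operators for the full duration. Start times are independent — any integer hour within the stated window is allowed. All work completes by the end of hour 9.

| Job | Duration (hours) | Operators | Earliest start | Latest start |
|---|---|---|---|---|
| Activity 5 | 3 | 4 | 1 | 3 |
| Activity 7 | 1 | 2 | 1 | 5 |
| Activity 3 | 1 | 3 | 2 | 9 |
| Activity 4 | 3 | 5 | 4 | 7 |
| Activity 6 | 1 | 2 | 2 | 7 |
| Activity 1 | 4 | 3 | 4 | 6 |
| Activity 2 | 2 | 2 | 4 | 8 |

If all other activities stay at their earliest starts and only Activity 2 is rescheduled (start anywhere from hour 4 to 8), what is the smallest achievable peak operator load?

Activity 2@4: h1:6  h2:9  h3:4  h4:10  h5:10  h6:8  h7:3  h8:0  h9:0 → peak 10
Activity 2@5: h1:6  h2:9  h3:4  h4:8  h5:10  h6:10  h7:3  h8:0  h9:0 → peak 10
Activity 2@6: h1:6  h2:9  h3:4  h4:8  h5:8  h6:10  h7:5  h8:0  h9:0 → peak 10
Activity 2@7: h1:6  h2:9  h3:4  h4:8  h5:8  h6:8  h7:5  h8:2  h9:0 → peak 9
Activity 2@8: h1:6  h2:9  h3:4  h4:8  h5:8  h6:8  h7:3  h8:2  h9:2 → peak 9
Best is Activity 2@7, peak 9.

9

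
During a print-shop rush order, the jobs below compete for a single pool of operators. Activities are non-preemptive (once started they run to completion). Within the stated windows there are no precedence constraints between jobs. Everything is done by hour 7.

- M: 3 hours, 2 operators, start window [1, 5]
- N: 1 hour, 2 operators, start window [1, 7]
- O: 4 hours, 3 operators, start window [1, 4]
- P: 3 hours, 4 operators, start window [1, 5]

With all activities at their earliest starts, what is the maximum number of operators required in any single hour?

Early-start schedule: M@1, N@1, O@1, P@1.
Load per hour: hour 1: 11, hour 2: 9, hour 3: 9, hour 4: 3, hour 5: 0, hour 6: 0, hour 7: 0.
Peak is 11.

11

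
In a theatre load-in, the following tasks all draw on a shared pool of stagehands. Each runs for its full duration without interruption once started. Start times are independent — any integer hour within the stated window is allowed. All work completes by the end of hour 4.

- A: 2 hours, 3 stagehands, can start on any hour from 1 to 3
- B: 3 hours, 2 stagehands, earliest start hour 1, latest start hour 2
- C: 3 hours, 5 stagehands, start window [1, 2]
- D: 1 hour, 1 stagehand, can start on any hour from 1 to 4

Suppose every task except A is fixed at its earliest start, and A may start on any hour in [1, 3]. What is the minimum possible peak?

10

A@1: h1:11  h2:10  h3:7  h4:0 → peak 11
A@2: h1:8  h2:10  h3:10  h4:0 → peak 10
A@3: h1:8  h2:7  h3:10  h4:3 → peak 10
Best is A@2, peak 10.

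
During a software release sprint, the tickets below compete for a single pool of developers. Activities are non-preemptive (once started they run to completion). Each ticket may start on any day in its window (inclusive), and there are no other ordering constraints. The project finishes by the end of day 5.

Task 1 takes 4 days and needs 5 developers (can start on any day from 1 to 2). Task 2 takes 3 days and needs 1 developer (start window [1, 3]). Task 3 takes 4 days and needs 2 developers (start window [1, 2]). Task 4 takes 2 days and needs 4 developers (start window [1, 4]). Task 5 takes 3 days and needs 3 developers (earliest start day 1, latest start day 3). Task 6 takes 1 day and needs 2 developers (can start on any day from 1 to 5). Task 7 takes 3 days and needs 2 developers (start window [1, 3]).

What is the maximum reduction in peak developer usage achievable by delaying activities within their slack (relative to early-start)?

Early-start peak: d1:19  d2:17  d3:13  d4:7  d5:0 ⇒ 19.
Leveled (Task 1@1, Task 2@1, Task 3@1, Task 4@1, Task 5@3, Task 6@5, Task 7@3): d1:12  d2:12  d3:13  d4:12  d5:7 ⇒ 13.
Reduction 19 − 13 = 6.

6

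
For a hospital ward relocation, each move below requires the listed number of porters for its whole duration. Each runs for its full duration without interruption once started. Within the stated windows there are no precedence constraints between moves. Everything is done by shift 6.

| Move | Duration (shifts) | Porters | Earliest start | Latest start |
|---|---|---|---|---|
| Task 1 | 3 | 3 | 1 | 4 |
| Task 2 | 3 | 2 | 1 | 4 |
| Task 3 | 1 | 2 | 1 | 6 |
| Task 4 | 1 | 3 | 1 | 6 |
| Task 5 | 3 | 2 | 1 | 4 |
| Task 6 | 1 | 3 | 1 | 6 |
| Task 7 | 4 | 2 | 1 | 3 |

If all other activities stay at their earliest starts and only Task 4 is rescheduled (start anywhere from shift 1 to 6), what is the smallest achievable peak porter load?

Task 4@1: s1:17  s2:9  s3:9  s4:2  s5:0  s6:0 → peak 17
Task 4@2: s1:14  s2:12  s3:9  s4:2  s5:0  s6:0 → peak 14
Task 4@3: s1:14  s2:9  s3:12  s4:2  s5:0  s6:0 → peak 14
Task 4@4: s1:14  s2:9  s3:9  s4:5  s5:0  s6:0 → peak 14
Task 4@5: s1:14  s2:9  s3:9  s4:2  s5:3  s6:0 → peak 14
Task 4@6: s1:14  s2:9  s3:9  s4:2  s5:0  s6:3 → peak 14
Best is Task 4@2, peak 14.

14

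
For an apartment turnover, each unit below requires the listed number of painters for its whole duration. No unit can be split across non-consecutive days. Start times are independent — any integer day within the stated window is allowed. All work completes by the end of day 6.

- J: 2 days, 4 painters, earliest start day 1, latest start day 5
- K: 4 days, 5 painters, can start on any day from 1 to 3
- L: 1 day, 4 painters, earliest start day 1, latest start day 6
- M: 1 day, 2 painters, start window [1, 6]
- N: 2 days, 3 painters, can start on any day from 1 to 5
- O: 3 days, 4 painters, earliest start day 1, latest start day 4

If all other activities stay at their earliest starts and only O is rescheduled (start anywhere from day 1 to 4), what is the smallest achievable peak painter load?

18

O@1: d1:22  d2:16  d3:9  d4:5  d5:0  d6:0 → peak 22
O@2: d1:18  d2:16  d3:9  d4:9  d5:0  d6:0 → peak 18
O@3: d1:18  d2:12  d3:9  d4:9  d5:4  d6:0 → peak 18
O@4: d1:18  d2:12  d3:5  d4:9  d5:4  d6:4 → peak 18
Best is O@2, peak 18.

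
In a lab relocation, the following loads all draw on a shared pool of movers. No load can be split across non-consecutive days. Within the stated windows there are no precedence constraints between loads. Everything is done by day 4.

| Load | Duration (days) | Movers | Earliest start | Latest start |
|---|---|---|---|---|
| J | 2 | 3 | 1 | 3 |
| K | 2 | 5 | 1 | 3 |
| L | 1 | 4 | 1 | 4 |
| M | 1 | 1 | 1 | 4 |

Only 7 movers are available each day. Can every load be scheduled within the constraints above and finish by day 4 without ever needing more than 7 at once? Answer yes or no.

Schedule J@1, K@3, L@1, M@2: d1:7  d2:4  d3:5  d4:5 — peak 7 ≤ 7.

yes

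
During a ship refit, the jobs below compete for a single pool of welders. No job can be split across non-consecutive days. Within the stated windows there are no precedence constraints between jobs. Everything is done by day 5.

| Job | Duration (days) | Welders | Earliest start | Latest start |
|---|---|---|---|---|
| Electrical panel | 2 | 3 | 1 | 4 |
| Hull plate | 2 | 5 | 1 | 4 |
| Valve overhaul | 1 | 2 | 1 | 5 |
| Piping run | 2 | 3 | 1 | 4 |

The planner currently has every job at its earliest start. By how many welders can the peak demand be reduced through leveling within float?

7

Early-start peak: d1:13  d2:11  d3:0  d4:0  d5:0 ⇒ 13.
Leveled (Electrical panel@1, Hull plate@3, Valve overhaul@5, Piping run@1): d1:6  d2:6  d3:5  d4:5  d5:2 ⇒ 6.
Reduction 13 − 6 = 7.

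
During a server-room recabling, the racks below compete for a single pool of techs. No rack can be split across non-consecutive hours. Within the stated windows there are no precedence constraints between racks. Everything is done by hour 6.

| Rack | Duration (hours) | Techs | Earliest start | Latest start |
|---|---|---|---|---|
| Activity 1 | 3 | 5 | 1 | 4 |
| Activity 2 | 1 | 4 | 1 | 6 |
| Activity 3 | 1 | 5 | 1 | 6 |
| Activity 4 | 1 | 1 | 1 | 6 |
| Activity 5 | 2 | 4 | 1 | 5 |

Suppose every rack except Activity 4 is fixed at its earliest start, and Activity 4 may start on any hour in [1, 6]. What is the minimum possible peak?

18

Activity 4@1: h1:19  h2:9  h3:5  h4:0  h5:0  h6:0 → peak 19
Activity 4@2: h1:18  h2:10  h3:5  h4:0  h5:0  h6:0 → peak 18
Activity 4@3: h1:18  h2:9  h3:6  h4:0  h5:0  h6:0 → peak 18
Activity 4@4: h1:18  h2:9  h3:5  h4:1  h5:0  h6:0 → peak 18
Activity 4@5: h1:18  h2:9  h3:5  h4:0  h5:1  h6:0 → peak 18
Activity 4@6: h1:18  h2:9  h3:5  h4:0  h5:0  h6:1 → peak 18
Best is Activity 4@2, peak 18.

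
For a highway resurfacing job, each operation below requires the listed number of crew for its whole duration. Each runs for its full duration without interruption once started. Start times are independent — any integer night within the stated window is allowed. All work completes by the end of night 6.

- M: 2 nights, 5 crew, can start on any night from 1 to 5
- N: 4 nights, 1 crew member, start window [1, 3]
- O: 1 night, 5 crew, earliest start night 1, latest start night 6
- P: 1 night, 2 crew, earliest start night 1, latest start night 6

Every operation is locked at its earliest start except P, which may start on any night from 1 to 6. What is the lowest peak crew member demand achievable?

11

P@1: n1:13  n2:6  n3:1  n4:1  n5:0  n6:0 → peak 13
P@2: n1:11  n2:8  n3:1  n4:1  n5:0  n6:0 → peak 11
P@3: n1:11  n2:6  n3:3  n4:1  n5:0  n6:0 → peak 11
P@4: n1:11  n2:6  n3:1  n4:3  n5:0  n6:0 → peak 11
P@5: n1:11  n2:6  n3:1  n4:1  n5:2  n6:0 → peak 11
P@6: n1:11  n2:6  n3:1  n4:1  n5:0  n6:2 → peak 11
Best is P@2, peak 11.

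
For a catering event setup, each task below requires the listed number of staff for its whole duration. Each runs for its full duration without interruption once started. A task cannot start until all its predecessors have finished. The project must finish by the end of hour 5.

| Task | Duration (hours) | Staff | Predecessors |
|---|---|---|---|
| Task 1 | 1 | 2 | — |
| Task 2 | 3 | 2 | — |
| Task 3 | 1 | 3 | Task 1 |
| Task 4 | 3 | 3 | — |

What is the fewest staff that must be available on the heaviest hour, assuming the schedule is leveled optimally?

Early-start (Task 1@1, Task 2@1, Task 3@2, Task 4@1) gives peak 8: h1:7  h2:8  h3:5  h4:0  h5:0.
Shift Task 4→3.
Schedule Task 1@1, Task 2@1, Task 3@2, Task 4@3: h1:4  h2:5  h3:5  h4:3  h5:3 — peak 5.

5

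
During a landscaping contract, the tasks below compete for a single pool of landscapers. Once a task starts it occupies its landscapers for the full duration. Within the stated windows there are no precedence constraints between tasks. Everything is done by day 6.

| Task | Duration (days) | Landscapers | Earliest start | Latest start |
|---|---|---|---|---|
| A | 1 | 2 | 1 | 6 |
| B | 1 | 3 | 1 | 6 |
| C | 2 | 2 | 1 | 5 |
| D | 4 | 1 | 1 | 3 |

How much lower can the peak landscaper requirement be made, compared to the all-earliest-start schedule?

5

Early-start peak: d1:8  d2:3  d3:1  d4:1  d5:0  d6:0 ⇒ 8.
Leveled (A@1, B@2, C@3, D@3): d1:2  d2:3  d3:3  d4:3  d5:1  d6:1 ⇒ 3.
Reduction 8 − 3 = 5.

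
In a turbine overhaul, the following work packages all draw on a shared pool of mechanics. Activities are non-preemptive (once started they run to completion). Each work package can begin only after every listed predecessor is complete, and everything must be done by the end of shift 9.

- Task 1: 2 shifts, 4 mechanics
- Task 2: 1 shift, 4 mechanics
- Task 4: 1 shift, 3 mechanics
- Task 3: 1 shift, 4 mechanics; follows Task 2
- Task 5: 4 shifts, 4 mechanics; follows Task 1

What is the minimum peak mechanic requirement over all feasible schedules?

Early-start (Task 1@1, Task 2@1, Task 4@1, Task 3@2, Task 5@3) gives peak 11: s1:11  s2:8  s3:4  s4:4  s5:4  s6:4  s7:0  s8:0  s9:0.
Shift Task 2→3, Task 4→4, Task 3→5, Task 5→6.
Schedule Task 1@1, Task 2@3, Task 4@4, Task 3@5, Task 5@6: s1:4  s2:4  s3:4  s4:3  s5:4  s6:4  s7:4  s8:4  s9:4 — peak 4.
Total mechanic-shifts = 35 over 9 shifts ⇒ peak ≥ ⌈35/9⌉ = 4, so 4 is optimal.

4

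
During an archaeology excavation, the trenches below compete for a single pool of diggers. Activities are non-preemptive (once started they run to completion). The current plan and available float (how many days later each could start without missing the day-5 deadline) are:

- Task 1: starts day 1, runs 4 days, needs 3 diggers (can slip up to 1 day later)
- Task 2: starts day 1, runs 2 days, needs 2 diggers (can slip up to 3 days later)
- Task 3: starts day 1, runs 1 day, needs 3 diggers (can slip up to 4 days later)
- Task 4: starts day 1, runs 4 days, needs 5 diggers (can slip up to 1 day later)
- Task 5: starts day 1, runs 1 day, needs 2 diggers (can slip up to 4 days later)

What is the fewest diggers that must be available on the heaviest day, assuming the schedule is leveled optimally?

Early-start (Task 1@1, Task 2@1, Task 3@1, Task 4@1, Task 5@1) gives peak 15: d1:15  d2:10  d3:8  d4:8  d5:0.
Shift Task 4→2.
Schedule Task 1@1, Task 2@1, Task 3@1, Task 4@2, Task 5@1: d1:10  d2:10  d3:8  d4:8  d5:5 — peak 10.

10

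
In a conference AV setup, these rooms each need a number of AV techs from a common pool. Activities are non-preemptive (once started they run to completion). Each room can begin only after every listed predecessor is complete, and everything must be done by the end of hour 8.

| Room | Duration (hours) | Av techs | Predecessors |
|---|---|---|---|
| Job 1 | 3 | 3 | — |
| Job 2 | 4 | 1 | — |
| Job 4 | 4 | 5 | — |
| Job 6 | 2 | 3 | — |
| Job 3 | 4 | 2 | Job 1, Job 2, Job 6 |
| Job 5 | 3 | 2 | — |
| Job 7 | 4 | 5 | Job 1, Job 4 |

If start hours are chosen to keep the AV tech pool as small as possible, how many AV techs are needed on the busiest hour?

Early-start (Job 1@1, Job 2@1, Job 4@1, Job 6@1, Job 3@5, Job 5@1, Job 7@5) gives peak 14: h1:14  h2:14  h3:11  h4:6  h5:7  h6:7  h7:7  h8:7.
Shift Job 5→3.
Schedule Job 1@1, Job 2@1, Job 4@1, Job 6@1, Job 3@5, Job 5@3, Job 7@5: h1:12  h2:12  h3:11  h4:8  h5:9  h6:7  h7:7  h8:7 — peak 12.

12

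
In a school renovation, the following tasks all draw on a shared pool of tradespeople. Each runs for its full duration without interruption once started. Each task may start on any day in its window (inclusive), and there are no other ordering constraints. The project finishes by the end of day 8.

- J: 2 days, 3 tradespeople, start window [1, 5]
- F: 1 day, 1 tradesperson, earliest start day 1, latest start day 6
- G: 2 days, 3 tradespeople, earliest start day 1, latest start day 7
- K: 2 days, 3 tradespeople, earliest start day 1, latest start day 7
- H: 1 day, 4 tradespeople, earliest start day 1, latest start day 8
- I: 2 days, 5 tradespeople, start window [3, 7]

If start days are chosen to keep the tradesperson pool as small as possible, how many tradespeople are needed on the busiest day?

6

Early-start (J@1, F@1, G@1, K@1, H@1, I@3) gives peak 14: d1:14  d2:9  d3:5  d4:5  d5:0  d6:0  d7:0  d8:0.
Shift G→2, K→3, H→5, I→6.
Schedule J@1, F@1, G@2, K@3, H@5, I@6: d1:4  d2:6  d3:6  d4:3  d5:4  d6:5  d7:5  d8:0 — peak 6.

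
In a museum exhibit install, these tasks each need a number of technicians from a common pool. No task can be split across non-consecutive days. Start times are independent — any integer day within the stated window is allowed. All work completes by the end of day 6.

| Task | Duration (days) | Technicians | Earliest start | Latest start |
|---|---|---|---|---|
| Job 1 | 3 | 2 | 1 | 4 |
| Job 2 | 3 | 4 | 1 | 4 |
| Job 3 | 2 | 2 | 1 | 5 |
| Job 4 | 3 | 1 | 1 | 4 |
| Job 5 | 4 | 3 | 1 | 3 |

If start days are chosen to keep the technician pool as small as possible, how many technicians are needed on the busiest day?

Early-start (Job 1@1, Job 2@1, Job 3@1, Job 4@1, Job 5@1) gives peak 12: d1:12  d2:12  d3:10  d4:3  d5:0  d6:0.
Shift Job 2→4, Job 5→3.
Schedule Job 1@1, Job 2@4, Job 3@1, Job 4@1, Job 5@3: d1:5  d2:5  d3:6  d4:7  d5:7  d6:7 — peak 7.
Total technician-days = 37 over 6 days ⇒ peak ≥ ⌈37/6⌉ = 7, so 7 is optimal.

7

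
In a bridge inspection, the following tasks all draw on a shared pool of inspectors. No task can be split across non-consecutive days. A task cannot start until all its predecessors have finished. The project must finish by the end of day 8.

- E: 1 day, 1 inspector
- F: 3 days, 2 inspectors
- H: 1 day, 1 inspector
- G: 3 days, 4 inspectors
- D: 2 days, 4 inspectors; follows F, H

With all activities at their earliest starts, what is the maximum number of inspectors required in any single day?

8

Early-start schedule: E@1, F@1, H@1, G@1, D@4.
Load per day: day 1: 8, day 2: 6, day 3: 6, day 4: 4, day 5: 4, day 6: 0, day 7: 0, day 8: 0.
Peak is 8.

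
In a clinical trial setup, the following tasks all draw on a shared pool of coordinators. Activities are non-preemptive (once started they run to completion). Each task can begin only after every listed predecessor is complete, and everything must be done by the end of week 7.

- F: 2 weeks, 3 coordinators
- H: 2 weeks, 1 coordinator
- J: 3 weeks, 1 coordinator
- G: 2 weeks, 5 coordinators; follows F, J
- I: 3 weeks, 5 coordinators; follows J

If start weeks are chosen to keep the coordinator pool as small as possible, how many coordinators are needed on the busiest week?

Schedule F@1, H@1, J@1, G@4, I@4: w1:5  w2:5  w3:1  w4:10  w5:10  w6:5  w7:0 — peak 10.

10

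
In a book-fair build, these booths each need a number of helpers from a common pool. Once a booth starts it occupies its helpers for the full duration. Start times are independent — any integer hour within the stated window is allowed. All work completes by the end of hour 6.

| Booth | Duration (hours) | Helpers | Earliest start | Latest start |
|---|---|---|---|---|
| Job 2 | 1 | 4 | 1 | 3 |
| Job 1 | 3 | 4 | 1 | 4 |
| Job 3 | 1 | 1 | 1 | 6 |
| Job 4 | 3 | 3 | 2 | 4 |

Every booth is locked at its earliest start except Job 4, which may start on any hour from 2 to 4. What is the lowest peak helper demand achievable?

Job 4@2: h1:9  h2:7  h3:7  h4:3  h5:0  h6:0 → peak 9
Job 4@3: h1:9  h2:4  h3:7  h4:3  h5:3  h6:0 → peak 9
Job 4@4: h1:9  h2:4  h3:4  h4:3  h5:3  h6:3 → peak 9
Best is Job 4@2, peak 9.

9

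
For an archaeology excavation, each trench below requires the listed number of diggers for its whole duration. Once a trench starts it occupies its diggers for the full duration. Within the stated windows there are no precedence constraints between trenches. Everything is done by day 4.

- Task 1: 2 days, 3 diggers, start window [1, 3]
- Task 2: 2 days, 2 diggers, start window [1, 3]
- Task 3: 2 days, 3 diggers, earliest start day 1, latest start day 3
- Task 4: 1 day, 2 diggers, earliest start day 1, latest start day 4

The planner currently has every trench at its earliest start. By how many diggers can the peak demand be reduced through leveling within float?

Early-start peak: d1:10  d2:8  d3:0  d4:0 ⇒ 10.
Leveled (Task 1@1, Task 2@1, Task 3@3, Task 4@3): d1:5  d2:5  d3:5  d4:3 ⇒ 5.
Reduction 10 − 5 = 5.

5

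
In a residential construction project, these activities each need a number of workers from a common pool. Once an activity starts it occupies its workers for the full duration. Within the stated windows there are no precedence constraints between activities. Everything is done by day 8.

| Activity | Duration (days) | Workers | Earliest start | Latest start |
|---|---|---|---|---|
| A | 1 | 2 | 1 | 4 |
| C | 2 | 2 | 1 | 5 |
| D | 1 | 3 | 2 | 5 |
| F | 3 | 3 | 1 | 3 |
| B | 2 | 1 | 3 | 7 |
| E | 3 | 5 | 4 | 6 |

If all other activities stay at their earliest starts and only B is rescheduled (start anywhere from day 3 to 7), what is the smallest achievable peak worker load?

8

B@3: d1:7  d2:8  d3:4  d4:6  d5:5  d6:5  d7:0  d8:0 → peak 8
B@4: d1:7  d2:8  d3:3  d4:6  d5:6  d6:5  d7:0  d8:0 → peak 8
B@5: d1:7  d2:8  d3:3  d4:5  d5:6  d6:6  d7:0  d8:0 → peak 8
B@6: d1:7  d2:8  d3:3  d4:5  d5:5  d6:6  d7:1  d8:0 → peak 8
B@7: d1:7  d2:8  d3:3  d4:5  d5:5  d6:5  d7:1  d8:1 → peak 8
Best is B@3, peak 8.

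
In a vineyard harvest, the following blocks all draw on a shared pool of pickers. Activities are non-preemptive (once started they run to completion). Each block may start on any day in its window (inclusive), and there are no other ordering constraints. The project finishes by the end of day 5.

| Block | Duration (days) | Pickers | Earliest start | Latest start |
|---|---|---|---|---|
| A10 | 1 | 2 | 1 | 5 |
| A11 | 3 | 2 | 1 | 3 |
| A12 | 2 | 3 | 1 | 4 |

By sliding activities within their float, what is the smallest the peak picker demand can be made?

4

Early-start (A10@1, A11@1, A12@1) gives peak 7: d1:7  d2:5  d3:2  d4:0  d5:0.
Shift A12→4.
Schedule A10@1, A11@1, A12@4: d1:4  d2:2  d3:2  d4:3  d5:3 — peak 4.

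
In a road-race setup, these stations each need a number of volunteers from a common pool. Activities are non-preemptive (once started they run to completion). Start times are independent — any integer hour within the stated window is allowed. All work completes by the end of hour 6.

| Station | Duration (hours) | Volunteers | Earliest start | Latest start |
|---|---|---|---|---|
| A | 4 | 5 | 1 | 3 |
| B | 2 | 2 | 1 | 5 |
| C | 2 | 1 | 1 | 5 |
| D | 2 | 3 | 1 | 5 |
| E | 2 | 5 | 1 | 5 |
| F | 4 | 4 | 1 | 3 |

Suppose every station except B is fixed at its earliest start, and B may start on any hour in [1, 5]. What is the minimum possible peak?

B@1: h1:20  h2:20  h3:9  h4:9  h5:0  h6:0 → peak 20
B@2: h1:18  h2:20  h3:11  h4:9  h5:0  h6:0 → peak 20
B@3: h1:18  h2:18  h3:11  h4:11  h5:0  h6:0 → peak 18
B@4: h1:18  h2:18  h3:9  h4:11  h5:2  h6:0 → peak 18
B@5: h1:18  h2:18  h3:9  h4:9  h5:2  h6:2 → peak 18
Best is B@3, peak 18.

18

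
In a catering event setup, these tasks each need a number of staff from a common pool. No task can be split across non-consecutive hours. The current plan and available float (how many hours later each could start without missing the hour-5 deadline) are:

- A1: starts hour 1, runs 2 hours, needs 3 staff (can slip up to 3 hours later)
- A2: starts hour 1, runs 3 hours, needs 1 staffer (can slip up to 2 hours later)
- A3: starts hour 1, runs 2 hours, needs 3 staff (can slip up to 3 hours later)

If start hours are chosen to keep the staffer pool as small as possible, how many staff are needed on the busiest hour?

Early-start (A1@1, A2@1, A3@1) gives peak 7: h1:7  h2:7  h3:1  h4:0  h5:0.
Shift A3→3.
Schedule A1@1, A2@1, A3@3: h1:4  h2:4  h3:4  h4:3  h5:0 — peak 4.

4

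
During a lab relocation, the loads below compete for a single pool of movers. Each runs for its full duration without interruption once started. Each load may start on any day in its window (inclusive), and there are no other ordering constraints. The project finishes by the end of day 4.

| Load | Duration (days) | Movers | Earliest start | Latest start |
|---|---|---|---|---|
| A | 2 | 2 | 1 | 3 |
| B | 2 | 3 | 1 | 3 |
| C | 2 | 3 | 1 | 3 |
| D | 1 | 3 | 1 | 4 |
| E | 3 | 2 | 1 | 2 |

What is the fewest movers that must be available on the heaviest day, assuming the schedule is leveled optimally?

7

Early-start (A@1, B@1, C@1, D@1, E@1) gives peak 13: d1:13  d2:10  d3:2  d4:0.
Shift C→3, D→4.
Schedule A@1, B@1, C@3, D@4, E@1: d1:7  d2:7  d3:5  d4:6 — peak 7.
Total mover-days = 25 over 4 days ⇒ peak ≥ ⌈25/4⌉ = 7, so 7 is optimal.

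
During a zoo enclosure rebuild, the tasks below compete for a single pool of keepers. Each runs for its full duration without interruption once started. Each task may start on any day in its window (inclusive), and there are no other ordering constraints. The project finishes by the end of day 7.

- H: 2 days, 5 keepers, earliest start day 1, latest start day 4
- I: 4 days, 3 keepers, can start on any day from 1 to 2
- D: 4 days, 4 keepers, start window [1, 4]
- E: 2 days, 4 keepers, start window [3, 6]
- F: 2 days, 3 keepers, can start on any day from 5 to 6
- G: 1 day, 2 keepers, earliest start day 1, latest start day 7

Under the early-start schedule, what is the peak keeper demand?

Early-start schedule: H@1, I@1, D@1, E@3, F@5, G@1.
Load per day: day 1: 14, day 2: 12, day 3: 11, day 4: 11, day 5: 3, day 6: 3, day 7: 0.
Peak is 14.

14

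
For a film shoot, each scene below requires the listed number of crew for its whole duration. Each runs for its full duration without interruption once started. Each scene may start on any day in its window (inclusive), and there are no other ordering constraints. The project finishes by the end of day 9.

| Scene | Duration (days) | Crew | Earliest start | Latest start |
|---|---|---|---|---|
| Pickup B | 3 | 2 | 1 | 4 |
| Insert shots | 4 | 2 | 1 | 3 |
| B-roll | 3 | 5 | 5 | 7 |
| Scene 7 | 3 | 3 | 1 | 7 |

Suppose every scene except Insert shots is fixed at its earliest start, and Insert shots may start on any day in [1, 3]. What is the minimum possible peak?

Insert shots@1: d1:7  d2:7  d3:7  d4:2  d5:5  d6:5  d7:5  d8:0  d9:0 → peak 7
Insert shots@2: d1:5  d2:7  d3:7  d4:2  d5:7  d6:5  d7:5  d8:0  d9:0 → peak 7
Insert shots@3: d1:5  d2:5  d3:7  d4:2  d5:7  d6:7  d7:5  d8:0  d9:0 → peak 7
Best is Insert shots@1, peak 7.

7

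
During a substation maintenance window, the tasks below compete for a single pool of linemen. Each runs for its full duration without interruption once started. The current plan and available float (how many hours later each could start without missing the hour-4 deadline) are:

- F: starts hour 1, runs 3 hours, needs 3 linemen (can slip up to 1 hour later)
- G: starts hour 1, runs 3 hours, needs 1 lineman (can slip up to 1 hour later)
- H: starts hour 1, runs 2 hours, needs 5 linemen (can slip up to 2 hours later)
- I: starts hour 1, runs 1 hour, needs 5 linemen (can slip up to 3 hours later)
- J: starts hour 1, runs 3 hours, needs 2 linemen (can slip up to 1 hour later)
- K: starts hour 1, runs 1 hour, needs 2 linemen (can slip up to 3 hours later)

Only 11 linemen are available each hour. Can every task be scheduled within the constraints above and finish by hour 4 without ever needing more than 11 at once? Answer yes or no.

yes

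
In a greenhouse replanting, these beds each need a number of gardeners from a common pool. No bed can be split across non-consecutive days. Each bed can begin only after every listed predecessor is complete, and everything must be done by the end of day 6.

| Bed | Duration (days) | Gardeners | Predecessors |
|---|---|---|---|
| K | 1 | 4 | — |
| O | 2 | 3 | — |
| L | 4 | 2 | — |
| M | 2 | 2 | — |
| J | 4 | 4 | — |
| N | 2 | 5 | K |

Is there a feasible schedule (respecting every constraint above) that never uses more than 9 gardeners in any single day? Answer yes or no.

yes

Schedule K@1, O@1, L@1, M@2, J@3, N@5: d1:9  d2:7  d3:8  d4:6  d5:9  d6:9 — peak 9 ≤ 9.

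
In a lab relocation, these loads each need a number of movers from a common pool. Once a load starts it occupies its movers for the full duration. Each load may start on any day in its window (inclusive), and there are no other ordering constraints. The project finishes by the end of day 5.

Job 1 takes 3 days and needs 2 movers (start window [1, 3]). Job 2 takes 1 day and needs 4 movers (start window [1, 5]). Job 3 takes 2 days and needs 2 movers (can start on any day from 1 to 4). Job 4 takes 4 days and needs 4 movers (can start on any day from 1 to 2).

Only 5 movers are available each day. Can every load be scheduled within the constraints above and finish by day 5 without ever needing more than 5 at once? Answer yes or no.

no

Total mover-days = 30; over 5 days the average is 30/5 > 5, so some day must exceed 5.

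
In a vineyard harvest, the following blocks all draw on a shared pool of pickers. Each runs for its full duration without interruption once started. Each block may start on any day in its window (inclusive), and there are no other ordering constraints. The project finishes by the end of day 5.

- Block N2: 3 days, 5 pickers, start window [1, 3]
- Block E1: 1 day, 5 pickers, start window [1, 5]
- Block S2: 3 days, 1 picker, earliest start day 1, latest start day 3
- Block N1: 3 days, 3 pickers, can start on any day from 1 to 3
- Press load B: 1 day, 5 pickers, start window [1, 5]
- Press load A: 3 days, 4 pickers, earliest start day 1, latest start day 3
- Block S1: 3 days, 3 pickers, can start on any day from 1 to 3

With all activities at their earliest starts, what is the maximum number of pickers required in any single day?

Early-start schedule: Block N2@1, Block E1@1, Block S2@1, Block N1@1, Press load B@1, Press load A@1, Block S1@1.
Load per day: day 1: 26, day 2: 16, day 3: 16, day 4: 0, day 5: 0.
Peak is 26.

26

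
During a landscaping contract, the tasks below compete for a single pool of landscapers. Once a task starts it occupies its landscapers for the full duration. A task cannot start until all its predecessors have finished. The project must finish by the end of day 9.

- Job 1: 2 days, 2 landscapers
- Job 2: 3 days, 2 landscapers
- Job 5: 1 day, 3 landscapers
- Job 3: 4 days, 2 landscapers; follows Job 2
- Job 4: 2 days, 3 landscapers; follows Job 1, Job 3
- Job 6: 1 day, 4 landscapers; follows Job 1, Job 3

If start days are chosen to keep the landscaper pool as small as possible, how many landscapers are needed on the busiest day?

7

Schedule Job 1@1, Job 2@1, Job 5@1, Job 3@4, Job 4@8, Job 6@8: d1:7  d2:4  d3:2  d4:2  d5:2  d6:2  d7:2  d8:7  d9:3 — peak 7.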